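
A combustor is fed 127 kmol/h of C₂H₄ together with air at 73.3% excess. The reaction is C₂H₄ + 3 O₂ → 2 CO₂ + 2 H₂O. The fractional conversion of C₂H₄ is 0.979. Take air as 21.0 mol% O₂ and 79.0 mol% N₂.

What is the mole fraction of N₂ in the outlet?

Stoichiometric O₂ = 3 × 127 = 381 kmol/h; O₂ fed = 381 × 1.733 = 660.3 kmol/h.
N₂ fed = 660.3 × 79/21 = 2484 kmol/h.
Fuel reacted = 0.979 × 127 → ξ = 124.3 kmol/h.
Outlet (n = n₀ + ν ξ):
  C₂H₄: 127 − 1(124.3) = 2.667
  O₂: 660.3 − 3(124.3) = 287.3
  N₂: 2484 (inert)
  CO₂: 0 + 2(124.3) = 248.7
  H₂O: 0 + 2(124.3) = 248.7
Total out = 3271 kmol/h; y_N₂ = 2484 / 3271 = 0.7593.

0.759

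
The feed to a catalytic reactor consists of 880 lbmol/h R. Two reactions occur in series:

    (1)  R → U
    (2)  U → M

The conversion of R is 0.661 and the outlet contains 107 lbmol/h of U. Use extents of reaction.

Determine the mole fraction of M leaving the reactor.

Conversion of R: R consumed = 1ξ₁ = 0.661 × 880 → ξ₁ = 581.7 lbmol/h.
U balance: n_U = 0 + 1ξ₁ − 1ξ₂ = 107 → ξ₂ = (1·581.7 − 107)/1 = 474.7 lbmol/h.
Outlet amounts (n = n₀ + Σ ν·ξ):
  R: 880 − 1(581.7) = 298.3
  U: 0 + 1(581.7) − 1(474.7) = 107
  M: 0 + 1(474.7) = 474.7
Total out = 880 lbmol/h; y_M = 474.7 / 880 = 0.5394.

0.539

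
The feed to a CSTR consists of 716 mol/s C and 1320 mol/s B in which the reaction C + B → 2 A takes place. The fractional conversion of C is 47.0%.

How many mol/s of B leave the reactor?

C reacted = 0.47 × 716 = 336.5 mol/s; ν_C = −1, so ξ = 336.5/1 = 336.5 mol/s.
Outlet amounts (n = n₀ + ν ξ):
  C: 716 − 1(336.5) = 379.5
  B: 1320 − 1(336.5) = 983.5
  A: 0 + 2(336.5) = 673

983 mol/s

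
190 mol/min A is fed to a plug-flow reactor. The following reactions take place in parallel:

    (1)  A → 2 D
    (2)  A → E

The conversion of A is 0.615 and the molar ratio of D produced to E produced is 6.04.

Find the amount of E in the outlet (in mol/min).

Conversion of A: A consumed = 0.615 × 190 = 116.8 mol/min = 1ξ₁ + 1ξ₂.
Selectivity: 2ξ₁ / (1ξ₂) = 6.04 → ξ₁ = 3.02 ξ₂.
Substitute: (1·3.02 + 1) ξ₂ = 116.8 → ξ₂ = 29.07 mol/min, ξ₁ = 87.78 mol/min.
Outlet amounts (n = n₀ + Σ ν·ξ):
  A: 190 − 1(87.78) − 1(29.07) = 73.15
  D: 0 + 2(87.78) = 175.6
  E: 0 + 1(29.07) = 29.07

29.1 mol/min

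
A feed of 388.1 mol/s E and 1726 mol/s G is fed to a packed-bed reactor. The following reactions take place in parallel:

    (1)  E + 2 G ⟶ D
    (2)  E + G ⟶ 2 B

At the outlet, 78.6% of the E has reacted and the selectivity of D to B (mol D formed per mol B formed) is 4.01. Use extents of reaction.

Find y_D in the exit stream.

0.173

Conversion of E: E consumed = 0.786 × 388.1 = 305 mol/s = 1ξ₁ + 1ξ₂.
Selectivity: 1ξ₁ / (2ξ₂) = 4.01 → ξ₁ = 8.02 ξ₂.
Substitute: (1·8.02 + 1) ξ₂ = 305 → ξ₂ = 33.82 mol/s, ξ₁ = 271.2 mol/s.
Outlet amounts (n = n₀ + Σ ν·ξ):
  E: 388.1 − 1(271.2) − 1(33.82) = 83.05
  G: 1726 − 2(271.2) − 1(33.82) = 1150
  D: 0 + 1(271.2) = 271.2
  B: 0 + 2(33.82) = 67.64
Total out = 1572 mol/s; y_D = 271.2 / 1572 = 0.1726.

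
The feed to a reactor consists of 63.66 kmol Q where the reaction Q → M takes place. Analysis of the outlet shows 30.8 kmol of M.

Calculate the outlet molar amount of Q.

For M: n = n₀ + 1ξ → 30.8 = 0 + 1ξ, giving ξ = 30.8 kmol.
Outlet amounts (n = n₀ + ν ξ):
  Q: 63.66 − 1(30.8) = 32.86
  M: 0 + 1(30.8) = 30.8

32.9 kmol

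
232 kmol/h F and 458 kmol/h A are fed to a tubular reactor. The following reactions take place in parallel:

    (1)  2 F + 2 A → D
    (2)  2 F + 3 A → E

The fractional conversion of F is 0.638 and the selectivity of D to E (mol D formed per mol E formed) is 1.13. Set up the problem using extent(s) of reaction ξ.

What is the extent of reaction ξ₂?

ξ₂ = 34.7 kmol/h

Conversion of F: F consumed = 0.638 × 232 = 148 kmol/h = 2ξ₁ + 2ξ₂.
Selectivity: 1ξ₁ / (1ξ₂) = 1.13 → ξ₁ = 1.13 ξ₂.
Substitute: (2·1.13 + 2) ξ₂ = 148 → ξ₂ = 34.75 kmol/h, ξ₁ = 39.26 kmol/h.
Outlet amounts (n = n₀ + Σ ν·ξ):
  F: 232 − 2(39.26) − 2(34.75) = 83.98
  A: 458 − 2(39.26) − 3(34.75) = 275.2
  D: 0 + 1(39.26) = 39.26
  E: 0 + 1(34.75) = 34.75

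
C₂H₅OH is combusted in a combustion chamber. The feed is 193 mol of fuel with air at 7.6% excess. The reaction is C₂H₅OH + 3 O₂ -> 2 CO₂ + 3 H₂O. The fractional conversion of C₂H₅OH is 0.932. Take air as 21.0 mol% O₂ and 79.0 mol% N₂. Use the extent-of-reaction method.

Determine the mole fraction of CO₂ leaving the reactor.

0.108

Stoichiometric O₂ = 3 × 193 = 579 mol; O₂ fed = 579 × 1.076 = 623 mol.
N₂ fed = 623 × 79/21 = 2344 mol.
Fuel reacted = 0.932 × 193 → ξ = 179.9 mol.
Outlet (n = n₀ + ν ξ):
  C₂H₅OH: 193 − 1(179.9) = 13.12
  O₂: 623 − 3(179.9) = 83.38
  N₂: 2344 (inert)
  CO₂: 0 + 2(179.9) = 359.8
  H₂O: 0 + 3(179.9) = 539.6
Total out = 3340 mol; y_CO₂ = 359.8 / 3340 = 0.1077.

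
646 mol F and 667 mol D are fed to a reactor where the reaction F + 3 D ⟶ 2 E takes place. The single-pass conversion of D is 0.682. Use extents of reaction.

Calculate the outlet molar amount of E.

303 mol

D reacted = 0.682 × 667 = 454.9 mol; ν_D = −3, so ξ = 454.9/3 = 151.6 mol.
Outlet amounts (n = n₀ + ν ξ):
  F: 646 − 1(151.6) = 494.4
  D: 667 − 3(151.6) = 212.1
  E: 0 + 2(151.6) = 303.3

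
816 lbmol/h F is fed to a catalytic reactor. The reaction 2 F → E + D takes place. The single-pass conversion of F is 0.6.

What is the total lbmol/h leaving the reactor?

816 lbmol/h

F reacted = 0.6 × 816 = 489.6 lbmol/h; ν_F = −2, so ξ = 489.6/2 = 244.8 lbmol/h.
Outlet amounts (n = n₀ + ν ξ):
  F: 816 − 2(244.8) = 326.4
  E: 0 + 1(244.8) = 244.8
  D: 0 + 1(244.8) = 244.8
Total out = 326.4 + 244.8 + 244.8 = 816 lbmol/h.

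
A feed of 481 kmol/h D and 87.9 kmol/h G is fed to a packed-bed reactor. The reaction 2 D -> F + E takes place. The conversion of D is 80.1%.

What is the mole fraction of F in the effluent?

D reacted = 0.801 × 481 = 385.3 kmol/h; ν_D = −2, so ξ = 385.3/2 = 192.6 kmol/h.
Outlet amounts (n = n₀ + ν ξ):
  D: 481 − 2(192.6) = 95.72
  F: 0 + 1(192.6) = 192.6
  E: 0 + 1(192.6) = 192.6
  G: 87.9 (inert)
Total out = 568.9 kmol/h; y_F = 192.6 / 568.9 = 0.3386.

0.339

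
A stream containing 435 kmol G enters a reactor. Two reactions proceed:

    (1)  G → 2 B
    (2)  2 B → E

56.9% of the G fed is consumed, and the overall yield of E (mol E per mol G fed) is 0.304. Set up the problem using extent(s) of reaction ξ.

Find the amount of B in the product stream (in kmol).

231 kmol

Conversion of G: G consumed = 1ξ₁ = 0.569 × 435 → ξ₁ = 247.5 kmol.
Yield of E: 1ξ₂ / 435 = 0.304 → ξ₂ = 132.2 kmol.
Outlet amounts (n = n₀ + Σ ν·ξ):
  G: 435 − 1(247.5) = 187.5
  B: 0 + 2(247.5) − 2(132.2) = 230.5
  E: 0 + 1(132.2) = 132.2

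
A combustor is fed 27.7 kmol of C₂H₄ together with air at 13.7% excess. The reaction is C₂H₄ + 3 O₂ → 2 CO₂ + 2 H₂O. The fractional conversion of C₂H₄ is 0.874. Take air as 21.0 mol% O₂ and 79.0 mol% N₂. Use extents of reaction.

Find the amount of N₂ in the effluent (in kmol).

Stoichiometric O₂ = 3 × 27.7 = 83.1 kmol; O₂ fed = 83.1 × 1.137 = 94.48 kmol.
N₂ fed = 94.48 × 79/21 = 355.4 kmol.
Fuel reacted = 0.874 × 27.7 → ξ = 24.21 kmol.
Outlet (n = n₀ + ν ξ):
  C₂H₄: 27.7 − 1(24.21) = 3.49
  O₂: 94.48 − 3(24.21) = 21.86
  N₂: 355.4 (inert)
  CO₂: 0 + 2(24.21) = 48.42
  H₂O: 0 + 2(24.21) = 48.42

355 kmol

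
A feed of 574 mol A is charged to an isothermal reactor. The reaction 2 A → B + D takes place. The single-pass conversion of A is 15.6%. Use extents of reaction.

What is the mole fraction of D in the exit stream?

A reacted = 0.156 × 574 = 89.54 mol; ν_A = −2, so ξ = 89.54/2 = 44.77 mol.
Outlet amounts (n = n₀ + ν ξ):
  A: 574 − 2(44.77) = 484.5
  B: 0 + 1(44.77) = 44.77
  D: 0 + 1(44.77) = 44.77
Total out = 574 mol; y_D = 44.77 / 574 = 0.078.

0.078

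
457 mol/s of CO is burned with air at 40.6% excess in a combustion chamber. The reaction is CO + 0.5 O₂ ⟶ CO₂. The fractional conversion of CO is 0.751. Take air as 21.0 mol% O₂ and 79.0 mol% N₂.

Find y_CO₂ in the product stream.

Stoichiometric O₂ = 0.5 × 457 = 228.5 mol/s; O₂ fed = 228.5 × 1.406 = 321.3 mol/s.
N₂ fed = 321.3 × 79/21 = 1209 mol/s.
Fuel reacted = 0.751 × 457 → ξ = 343.2 mol/s.
Outlet (n = n₀ + ν ξ):
  CO: 457 − 1(343.2) = 113.8
  O₂: 321.3 − 0.5(343.2) = 149.7
  N₂: 1209 (inert)
  CO₂: 0 + 1(343.2) = 343.2
Total out = 1815 mol/s; y_CO₂ = 343.2 / 1815 = 0.1891.

0.189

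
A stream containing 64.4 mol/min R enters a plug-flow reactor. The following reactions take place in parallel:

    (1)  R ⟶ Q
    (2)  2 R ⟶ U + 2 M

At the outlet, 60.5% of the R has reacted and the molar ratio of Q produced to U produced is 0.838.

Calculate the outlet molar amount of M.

27.5 mol/min

Conversion of R: R consumed = 0.605 × 64.4 = 38.96 mol/min = 1ξ₁ + 2ξ₂.
Selectivity: 1ξ₁ / (1ξ₂) = 0.838 → ξ₁ = 0.838 ξ₂.
Substitute: (1·0.838 + 2) ξ₂ = 38.96 → ξ₂ = 13.73 mol/min, ξ₁ = 11.5 mol/min.
Outlet amounts (n = n₀ + Σ ν·ξ):
  R: 64.4 − 1(11.5) − 2(13.73) = 25.44
  Q: 0 + 1(11.5) = 11.5
  U: 0 + 1(13.73) = 13.73
  M: 0 + 2(13.73) = 27.46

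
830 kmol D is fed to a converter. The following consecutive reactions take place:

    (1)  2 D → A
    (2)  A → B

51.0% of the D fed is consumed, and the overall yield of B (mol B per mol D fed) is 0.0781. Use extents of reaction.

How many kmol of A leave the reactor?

Conversion of D: D consumed = 2ξ₁ = 0.51 × 830 → ξ₁ = 211.7 kmol.
Yield of B: 1ξ₂ / 830 = 0.0781 → ξ₂ = 64.82 kmol.
Outlet amounts (n = n₀ + Σ ν·ξ):
  D: 830 − 2(211.7) = 406.7
  A: 0 + 1(211.7) − 1(64.82) = 146.8
  B: 0 + 1(64.82) = 64.82

147 kmol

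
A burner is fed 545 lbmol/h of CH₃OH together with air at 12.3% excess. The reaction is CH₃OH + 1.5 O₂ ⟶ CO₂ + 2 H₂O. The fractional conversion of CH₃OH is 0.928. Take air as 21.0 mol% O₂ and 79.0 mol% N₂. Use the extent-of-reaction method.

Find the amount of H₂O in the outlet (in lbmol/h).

Stoichiometric O₂ = 1.5 × 545 = 817.5 lbmol/h; O₂ fed = 817.5 × 1.123 = 918.1 lbmol/h.
N₂ fed = 918.1 × 79/21 = 3454 lbmol/h.
Fuel reacted = 0.928 × 545 → ξ = 505.8 lbmol/h.
Outlet (n = n₀ + ν ξ):
  CH₃OH: 545 − 1(505.8) = 39.24
  O₂: 918.1 − 1.5(505.8) = 159.4
  N₂: 3454 (inert)
  CO₂: 0 + 1(505.8) = 505.8
  H₂O: 0 + 2(505.8) = 1012

1010 lbmol/h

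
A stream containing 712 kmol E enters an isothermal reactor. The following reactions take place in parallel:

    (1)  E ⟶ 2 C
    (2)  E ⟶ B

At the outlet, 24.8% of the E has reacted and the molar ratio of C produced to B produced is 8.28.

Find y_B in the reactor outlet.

Conversion of E: E consumed = 0.248 × 712 = 176.6 kmol = 1ξ₁ + 1ξ₂.
Selectivity: 2ξ₁ / (1ξ₂) = 8.28 → ξ₁ = 4.14 ξ₂.
Substitute: (1·4.14 + 1) ξ₂ = 176.6 → ξ₂ = 34.35 kmol, ξ₁ = 142.2 kmol.
Outlet amounts (n = n₀ + Σ ν·ξ):
  E: 712 − 1(142.2) − 1(34.35) = 535.4
  C: 0 + 2(142.2) = 284.4
  B: 0 + 1(34.35) = 34.35
Total out = 854.2 kmol; y_B = 34.35 / 854.2 = 0.04022.

0.0402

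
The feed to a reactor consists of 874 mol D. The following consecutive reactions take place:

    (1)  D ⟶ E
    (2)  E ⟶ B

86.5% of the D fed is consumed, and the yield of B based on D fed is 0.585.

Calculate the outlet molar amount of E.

245 mol

Conversion of D: D consumed = 1ξ₁ = 0.865 × 874 → ξ₁ = 756 mol.
Yield of B: 1ξ₂ / 874 = 0.585 → ξ₂ = 511.3 mol.
Outlet amounts (n = n₀ + Σ ν·ξ):
  D: 874 − 1(756) = 118
  E: 0 + 1(756) − 1(511.3) = 244.7
  B: 0 + 1(511.3) = 511.3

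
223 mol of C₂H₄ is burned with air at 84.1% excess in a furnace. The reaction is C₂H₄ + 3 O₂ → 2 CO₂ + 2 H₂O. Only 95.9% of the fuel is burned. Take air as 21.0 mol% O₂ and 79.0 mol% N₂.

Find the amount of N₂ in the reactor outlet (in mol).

Stoichiometric O₂ = 3 × 223 = 669 mol; O₂ fed = 669 × 1.841 = 1232 mol.
N₂ fed = 1232 × 79/21 = 4633 mol.
Fuel reacted = 0.959 × 223 → ξ = 213.9 mol.
Outlet (n = n₀ + ν ξ):
  C₂H₄: 223 − 1(213.9) = 9.143
  O₂: 1232 − 3(213.9) = 590.1
  N₂: 4633 (inert)
  CO₂: 0 + 2(213.9) = 427.7
  H₂O: 0 + 2(213.9) = 427.7

4630 mol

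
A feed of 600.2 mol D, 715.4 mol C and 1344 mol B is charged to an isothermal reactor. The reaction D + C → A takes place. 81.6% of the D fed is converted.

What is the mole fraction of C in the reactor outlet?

0.104

D reacted = 0.816 × 600.2 = 489.8 mol; ν_D = −1, so ξ = 489.8/1 = 489.8 mol.
Outlet amounts (n = n₀ + ν ξ):
  D: 600.2 − 1(489.8) = 110.4
  C: 715.4 − 1(489.8) = 225.6
  A: 0 + 1(489.8) = 489.8
  B: 1344 (inert)
Total out = 2170 mol; y_C = 225.6 / 2170 = 0.104.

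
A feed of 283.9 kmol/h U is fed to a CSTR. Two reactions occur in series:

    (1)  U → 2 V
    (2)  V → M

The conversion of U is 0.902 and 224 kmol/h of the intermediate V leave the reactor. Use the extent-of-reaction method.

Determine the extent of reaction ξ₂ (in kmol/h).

ξ₂ = 288 kmol/h

Conversion of U: U consumed = 1ξ₁ = 0.902 × 283.9 → ξ₁ = 256.1 kmol/h.
V balance: n_V = 0 + 2ξ₁ − 1ξ₂ = 224 → ξ₂ = (2·256.1 − 224)/1 = 288.2 kmol/h.
Outlet amounts (n = n₀ + Σ ν·ξ):
  U: 283.9 − 1(256.1) = 27.82
  V: 0 + 2(256.1) − 1(288.2) = 224
  M: 0 + 1(288.2) = 288.2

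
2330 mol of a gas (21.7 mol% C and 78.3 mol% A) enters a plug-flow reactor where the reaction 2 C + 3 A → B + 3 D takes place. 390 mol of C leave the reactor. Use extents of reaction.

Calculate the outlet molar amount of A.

1650 mol

For C: n = n₀ − 2ξ → 390 = 505.6 − 2ξ, giving ξ = 57.81 mol.
Outlet amounts (n = n₀ + ν ξ):
  C: 505.6 − 2(57.81) = 390
  A: 1824 − 3(57.81) = 1651
  B: 0 + 1(57.81) = 57.81
  D: 0 + 3(57.81) = 173.4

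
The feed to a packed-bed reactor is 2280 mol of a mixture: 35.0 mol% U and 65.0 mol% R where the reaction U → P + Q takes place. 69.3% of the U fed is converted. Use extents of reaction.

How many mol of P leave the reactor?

U reacted = 0.693 × 798 = 553 mol; ν_U = −1, so ξ = 553/1 = 553 mol.
Outlet amounts (n = n₀ + ν ξ):
  U: 798 − 1(553) = 245
  P: 0 + 1(553) = 553
  Q: 0 + 1(553) = 553
  R: 1482 (inert)

553 mol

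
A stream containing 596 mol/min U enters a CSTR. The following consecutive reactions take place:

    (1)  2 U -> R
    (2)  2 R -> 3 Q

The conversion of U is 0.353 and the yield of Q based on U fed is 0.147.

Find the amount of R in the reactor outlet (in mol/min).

Conversion of U: U consumed = 2ξ₁ = 0.353 × 596 → ξ₁ = 105.2 mol/min.
Yield of Q: 3ξ₂ / 596 = 0.147 → ξ₂ = 29.2 mol/min.
Outlet amounts (n = n₀ + Σ ν·ξ):
  U: 596 − 2(105.2) = 385.6
  R: 0 + 1(105.2) − 2(29.2) = 46.79
  Q: 0 + 3(29.2) = 87.61

46.8 mol/min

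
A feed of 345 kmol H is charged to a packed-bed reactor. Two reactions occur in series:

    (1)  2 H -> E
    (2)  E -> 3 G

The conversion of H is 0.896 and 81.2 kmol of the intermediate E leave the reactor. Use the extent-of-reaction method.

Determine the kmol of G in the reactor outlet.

220 kmol

Conversion of H: H consumed = 2ξ₁ = 0.896 × 345 → ξ₁ = 154.6 kmol.
E balance: n_E = 0 + 1ξ₁ − 1ξ₂ = 81.2 → ξ₂ = (1·154.6 − 81.2)/1 = 73.36 kmol.
Outlet amounts (n = n₀ + Σ ν·ξ):
  H: 345 − 2(154.6) = 35.88
  E: 0 + 1(154.6) − 1(73.36) = 81.2
  G: 0 + 3(73.36) = 220.1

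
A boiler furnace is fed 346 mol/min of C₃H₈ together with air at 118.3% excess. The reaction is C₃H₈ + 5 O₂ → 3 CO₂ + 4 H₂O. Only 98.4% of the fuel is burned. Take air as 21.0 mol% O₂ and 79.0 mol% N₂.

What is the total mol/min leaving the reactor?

Stoichiometric O₂ = 5 × 346 = 1730 mol/min; O₂ fed = 1730 × 2.183 = 3777 mol/min.
N₂ fed = 3777 × 79/21 = 14210 mol/min.
Fuel reacted = 0.984 × 346 → ξ = 340.5 mol/min.
Outlet (n = n₀ + ν ξ):
  C₃H₈: 346 − 1(340.5) = 5.536
  O₂: 3777 − 5(340.5) = 2074
  N₂: 14210 (inert)
  CO₂: 0 + 3(340.5) = 1021
  H₂O: 0 + 4(340.5) = 1362
Total out = 5.536 + 2074 + 14210 + 1021 + 1362 = 18670 mol/min.

18700 mol/min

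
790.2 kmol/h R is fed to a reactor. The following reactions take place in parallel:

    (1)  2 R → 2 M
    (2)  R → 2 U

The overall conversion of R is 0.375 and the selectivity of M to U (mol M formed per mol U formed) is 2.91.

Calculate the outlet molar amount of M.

Conversion of R: R consumed = 0.375 × 790.2 = 296.3 kmol/h = 2ξ₁ + 1ξ₂.
Selectivity: 2ξ₁ / (2ξ₂) = 2.91 → ξ₁ = 2.91 ξ₂.
Substitute: (2·2.91 + 1) ξ₂ = 296.3 → ξ₂ = 43.45 kmol/h, ξ₁ = 126.4 kmol/h.
Outlet amounts (n = n₀ + Σ ν·ξ):
  R: 790.2 − 2(126.4) − 1(43.45) = 493.9
  M: 0 + 2(126.4) = 252.9
  U: 0 + 2(43.45) = 86.9

253 kmol/h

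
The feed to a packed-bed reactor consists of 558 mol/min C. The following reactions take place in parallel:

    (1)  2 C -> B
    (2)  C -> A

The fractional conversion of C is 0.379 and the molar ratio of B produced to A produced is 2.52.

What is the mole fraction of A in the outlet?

0.0745

Conversion of C: C consumed = 0.379 × 558 = 211.5 mol/min = 2ξ₁ + 1ξ₂.
Selectivity: 1ξ₁ / (1ξ₂) = 2.52 → ξ₁ = 2.52 ξ₂.
Substitute: (2·2.52 + 1) ξ₂ = 211.5 → ξ₂ = 35.01 mol/min, ξ₁ = 88.23 mol/min.
Outlet amounts (n = n₀ + Σ ν·ξ):
  C: 558 − 2(88.23) − 1(35.01) = 346.5
  B: 0 + 1(88.23) = 88.23
  A: 0 + 1(35.01) = 35.01
Total out = 469.8 mol/min; y_A = 35.01 / 469.8 = 0.07453.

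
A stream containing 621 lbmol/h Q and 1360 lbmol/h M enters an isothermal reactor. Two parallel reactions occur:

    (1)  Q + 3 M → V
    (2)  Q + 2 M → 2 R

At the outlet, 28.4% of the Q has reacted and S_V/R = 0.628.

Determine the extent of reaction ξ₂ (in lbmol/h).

Conversion of Q: Q consumed = 0.284 × 621 = 176.4 lbmol/h = 1ξ₁ + 1ξ₂.
Selectivity: 1ξ₁ / (2ξ₂) = 0.628 → ξ₁ = 1.256 ξ₂.
Substitute: (1·1.256 + 1) ξ₂ = 176.4 → ξ₂ = 78.18 lbmol/h, ξ₁ = 98.19 lbmol/h.
Outlet amounts (n = n₀ + Σ ν·ξ):
  Q: 621 − 1(98.19) − 1(78.18) = 444.6
  M: 1360 − 3(98.19) − 2(78.18) = 909.1
  V: 0 + 1(98.19) = 98.19
  R: 0 + 2(78.18) = 156.4

ξ₂ = 78.2 lbmol/h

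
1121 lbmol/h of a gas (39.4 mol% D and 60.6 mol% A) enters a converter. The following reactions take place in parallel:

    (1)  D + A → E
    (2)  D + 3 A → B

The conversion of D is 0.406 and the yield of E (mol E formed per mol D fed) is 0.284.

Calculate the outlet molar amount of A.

392 lbmol/h

Yield of E: 1ξ₁ / 441.7 = 0.284 → ξ₁ = 125.4 lbmol/h.
Conversion of D: 1ξ₁ + 1ξ₂ = 0.406 × 441.7 = 179.3 → ξ₂ = 53.88 lbmol/h.
Outlet amounts (n = n₀ + Σ ν·ξ):
  D: 441.7 − 1(125.4) − 1(53.88) = 262.4
  A: 679.3 − 1(125.4) − 3(53.88) = 392.2
  E: 0 + 1(125.4) = 125.4
  B: 0 + 1(53.88) = 53.88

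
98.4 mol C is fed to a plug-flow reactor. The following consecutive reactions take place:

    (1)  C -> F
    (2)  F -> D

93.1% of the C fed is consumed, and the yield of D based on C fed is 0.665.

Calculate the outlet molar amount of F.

Conversion of C: C consumed = 1ξ₁ = 0.931 × 98.4 → ξ₁ = 91.61 mol.
Yield of D: 1ξ₂ / 98.4 = 0.665 → ξ₂ = 65.44 mol.
Outlet amounts (n = n₀ + Σ ν·ξ):
  C: 98.4 − 1(91.61) = 6.79
  F: 0 + 1(91.61) − 1(65.44) = 26.17
  D: 0 + 1(65.44) = 65.44

26.2 mol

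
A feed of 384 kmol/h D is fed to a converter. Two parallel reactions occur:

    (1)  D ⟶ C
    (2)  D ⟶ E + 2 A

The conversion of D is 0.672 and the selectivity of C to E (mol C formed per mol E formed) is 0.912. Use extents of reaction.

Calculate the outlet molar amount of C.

Conversion of D: D consumed = 0.672 × 384 = 258 kmol/h = 1ξ₁ + 1ξ₂.
Selectivity: 1ξ₁ / (1ξ₂) = 0.912 → ξ₁ = 0.912 ξ₂.
Substitute: (1·0.912 + 1) ξ₂ = 258 → ξ₂ = 135 kmol/h, ξ₁ = 123.1 kmol/h.
Outlet amounts (n = n₀ + Σ ν·ξ):
  D: 384 − 1(123.1) − 1(135) = 126
  C: 0 + 1(123.1) = 123.1
  E: 0 + 1(135) = 135
  A: 0 + 2(135) = 269.9

123 kmol/h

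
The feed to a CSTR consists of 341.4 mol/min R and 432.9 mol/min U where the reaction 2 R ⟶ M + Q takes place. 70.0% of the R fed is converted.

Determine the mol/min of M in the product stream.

R reacted = 0.7 × 341.4 = 239 mol/min; ν_R = −2, so ξ = 239/2 = 119.5 mol/min.
Outlet amounts (n = n₀ + ν ξ):
  R: 341.4 − 2(119.5) = 102.4
  M: 0 + 1(119.5) = 119.5
  Q: 0 + 1(119.5) = 119.5
  U: 432.9 (inert)

119 mol/min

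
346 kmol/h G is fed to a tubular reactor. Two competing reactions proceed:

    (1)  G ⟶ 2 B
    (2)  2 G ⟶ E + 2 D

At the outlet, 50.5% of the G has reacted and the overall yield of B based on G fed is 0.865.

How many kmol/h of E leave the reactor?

Yield of B: 2ξ₁ / 346 = 0.865 → ξ₁ = 149.6 kmol/h.
Conversion of G: 1ξ₁ + 2ξ₂ = 0.505 × 346 = 174.7 → ξ₂ = 12.54 kmol/h.
Outlet amounts (n = n₀ + Σ ν·ξ):
  G: 346 − 1(149.6) − 2(12.54) = 171.3
  B: 0 + 2(149.6) = 299.3
  E: 0 + 1(12.54) = 12.54
  D: 0 + 2(12.54) = 25.08

12.5 kmol/h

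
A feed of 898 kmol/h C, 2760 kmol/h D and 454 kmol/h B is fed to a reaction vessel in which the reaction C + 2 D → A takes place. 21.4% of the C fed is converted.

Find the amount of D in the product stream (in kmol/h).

C reacted = 0.214 × 898 = 192.2 kmol/h; ν_C = −1, so ξ = 192.2/1 = 192.2 kmol/h.
Outlet amounts (n = n₀ + ν ξ):
  C: 898 − 1(192.2) = 705.8
  D: 2760 − 2(192.2) = 2376
  A: 0 + 1(192.2) = 192.2
  B: 454 (inert)

2380 kmol/h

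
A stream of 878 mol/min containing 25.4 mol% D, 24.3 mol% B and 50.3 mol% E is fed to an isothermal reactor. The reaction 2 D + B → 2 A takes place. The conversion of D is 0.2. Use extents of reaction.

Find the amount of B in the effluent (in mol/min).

D reacted = 0.2 × 223 = 44.6 mol/min; ν_D = −2, so ξ = 44.6/2 = 22.3 mol/min.
Outlet amounts (n = n₀ + ν ξ):
  D: 223 − 2(22.3) = 178.4
  B: 213.4 − 1(22.3) = 191.1
  A: 0 + 2(22.3) = 44.6
  E: 441.6 (inert)

191 mol/min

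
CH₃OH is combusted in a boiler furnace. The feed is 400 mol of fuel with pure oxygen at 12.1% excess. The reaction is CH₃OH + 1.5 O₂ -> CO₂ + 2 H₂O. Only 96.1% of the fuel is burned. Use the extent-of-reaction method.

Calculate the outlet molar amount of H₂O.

Stoichiometric O₂ = 1.5 × 400 = 600 mol; O₂ fed = 600 × 1.121 = 672.6 mol.
Fuel reacted = 0.961 × 400 → ξ = 384.4 mol.
Outlet (n = n₀ + ν ξ):
  CH₃OH: 400 − 1(384.4) = 15.6
  O₂: 672.6 − 1.5(384.4) = 96
  CO₂: 0 + 1(384.4) = 384.4
  H₂O: 0 + 2(384.4) = 768.8

769 mol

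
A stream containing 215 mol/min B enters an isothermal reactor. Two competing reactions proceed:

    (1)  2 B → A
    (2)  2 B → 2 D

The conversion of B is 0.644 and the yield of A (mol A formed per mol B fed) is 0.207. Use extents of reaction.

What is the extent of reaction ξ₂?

Yield of A: 1ξ₁ / 215 = 0.207 → ξ₁ = 44.5 mol/min.
Conversion of B: 2ξ₁ + 2ξ₂ = 0.644 × 215 = 138.5 → ξ₂ = 24.73 mol/min.
Outlet amounts (n = n₀ + Σ ν·ξ):
  B: 215 − 2(44.5) − 2(24.73) = 76.54
  A: 0 + 1(44.5) = 44.5
  D: 0 + 2(24.73) = 49.45

ξ₂ = 24.7 mol/min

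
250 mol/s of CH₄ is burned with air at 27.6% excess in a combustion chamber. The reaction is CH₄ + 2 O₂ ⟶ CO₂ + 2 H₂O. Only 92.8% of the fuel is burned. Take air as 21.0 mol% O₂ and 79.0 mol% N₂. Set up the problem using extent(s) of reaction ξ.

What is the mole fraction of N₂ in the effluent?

Stoichiometric O₂ = 2 × 250 = 500 mol/s; O₂ fed = 500 × 1.276 = 638 mol/s.
N₂ fed = 638 × 79/21 = 2400 mol/s.
Fuel reacted = 0.928 × 250 → ξ = 232 mol/s.
Outlet (n = n₀ + ν ξ):
  CH₄: 250 − 1(232) = 18
  O₂: 638 − 2(232) = 174
  N₂: 2400 (inert)
  CO₂: 0 + 1(232) = 232
  H₂O: 0 + 2(232) = 464
Total out = 3288 mol/s; y_N₂ = 2400 / 3288 = 0.7299.

0.73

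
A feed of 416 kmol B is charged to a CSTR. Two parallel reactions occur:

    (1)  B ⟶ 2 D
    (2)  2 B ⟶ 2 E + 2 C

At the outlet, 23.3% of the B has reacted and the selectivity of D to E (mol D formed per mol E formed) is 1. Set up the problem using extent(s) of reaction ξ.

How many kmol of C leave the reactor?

Conversion of B: B consumed = 0.233 × 416 = 96.93 kmol = 1ξ₁ + 2ξ₂.
Selectivity: 2ξ₁ / (2ξ₂) = 1 → ξ₁ = 1 ξ₂.
Substitute: (1·1 + 2) ξ₂ = 96.93 → ξ₂ = 32.31 kmol, ξ₁ = 32.31 kmol.
Outlet amounts (n = n₀ + Σ ν·ξ):
  B: 416 − 1(32.31) − 2(32.31) = 319.1
  D: 0 + 2(32.31) = 64.62
  E: 0 + 2(32.31) = 64.62
  C: 0 + 2(32.31) = 64.62

64.6 kmol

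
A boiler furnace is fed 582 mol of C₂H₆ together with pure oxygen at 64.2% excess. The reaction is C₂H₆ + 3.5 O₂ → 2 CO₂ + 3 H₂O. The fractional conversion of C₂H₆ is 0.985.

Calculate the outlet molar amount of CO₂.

1150 mol

Stoichiometric O₂ = 3.5 × 582 = 2037 mol; O₂ fed = 2037 × 1.642 = 3345 mol.
Fuel reacted = 0.985 × 582 → ξ = 573.3 mol.
Outlet (n = n₀ + ν ξ):
  C₂H₆: 582 − 1(573.3) = 8.73
  O₂: 3345 − 3.5(573.3) = 1338
  CO₂: 0 + 2(573.3) = 1147
  H₂O: 0 + 3(573.3) = 1720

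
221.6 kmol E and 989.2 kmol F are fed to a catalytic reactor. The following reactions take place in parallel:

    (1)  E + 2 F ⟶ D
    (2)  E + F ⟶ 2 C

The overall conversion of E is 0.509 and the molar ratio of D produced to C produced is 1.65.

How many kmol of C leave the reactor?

52.5 kmol

Conversion of E: E consumed = 0.509 × 221.6 = 112.8 kmol = 1ξ₁ + 1ξ₂.
Selectivity: 1ξ₁ / (2ξ₂) = 1.65 → ξ₁ = 3.3 ξ₂.
Substitute: (1·3.3 + 1) ξ₂ = 112.8 → ξ₂ = 26.23 kmol, ξ₁ = 86.56 kmol.
Outlet amounts (n = n₀ + Σ ν·ξ):
  E: 221.6 − 1(86.56) − 1(26.23) = 108.8
  F: 989.2 − 2(86.56) − 1(26.23) = 789.8
  D: 0 + 1(86.56) = 86.56
  C: 0 + 2(26.23) = 52.46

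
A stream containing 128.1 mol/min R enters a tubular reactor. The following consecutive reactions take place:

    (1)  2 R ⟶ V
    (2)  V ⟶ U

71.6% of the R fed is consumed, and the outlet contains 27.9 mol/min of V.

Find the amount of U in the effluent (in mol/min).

Conversion of R: R consumed = 2ξ₁ = 0.716 × 128.1 → ξ₁ = 45.86 mol/min.
V balance: n_V = 0 + 1ξ₁ − 1ξ₂ = 27.9 → ξ₂ = (1·45.86 − 27.9)/1 = 17.96 mol/min.
Outlet amounts (n = n₀ + Σ ν·ξ):
  R: 128.1 − 2(45.86) = 36.38
  V: 0 + 1(45.86) − 1(17.96) = 27.9
  U: 0 + 1(17.96) = 17.96

18 mol/min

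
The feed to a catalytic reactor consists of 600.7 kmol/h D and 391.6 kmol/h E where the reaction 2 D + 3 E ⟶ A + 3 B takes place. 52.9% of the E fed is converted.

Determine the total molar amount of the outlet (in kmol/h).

923 kmol/h

E reacted = 0.529 × 391.6 = 207.2 kmol/h; ν_E = −3, so ξ = 207.2/3 = 69.05 kmol/h.
Outlet amounts (n = n₀ + ν ξ):
  D: 600.7 − 2(69.05) = 462.6
  E: 391.6 − 3(69.05) = 184.4
  A: 0 + 1(69.05) = 69.05
  B: 0 + 3(69.05) = 207.2
Total out = 462.6 + 184.4 + 69.05 + 207.2 = 923.2 kmol/h.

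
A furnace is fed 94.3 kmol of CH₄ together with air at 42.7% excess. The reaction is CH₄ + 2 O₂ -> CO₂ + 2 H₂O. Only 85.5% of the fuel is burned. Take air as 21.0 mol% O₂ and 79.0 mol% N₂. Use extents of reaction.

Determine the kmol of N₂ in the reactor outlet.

1010 kmol

Stoichiometric O₂ = 2 × 94.3 = 188.6 kmol; O₂ fed = 188.6 × 1.427 = 269.1 kmol.
N₂ fed = 269.1 × 79/21 = 1012 kmol.
Fuel reacted = 0.855 × 94.3 → ξ = 80.63 kmol.
Outlet (n = n₀ + ν ξ):
  CH₄: 94.3 − 1(80.63) = 13.67
  O₂: 269.1 − 2(80.63) = 107.9
  N₂: 1012 (inert)
  CO₂: 0 + 1(80.63) = 80.63
  H₂O: 0 + 2(80.63) = 161.3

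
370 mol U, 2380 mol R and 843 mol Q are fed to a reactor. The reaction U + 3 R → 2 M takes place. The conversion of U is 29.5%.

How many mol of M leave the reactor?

218 mol

U reacted = 0.295 × 370 = 109.1 mol; ν_U = −1, so ξ = 109.1/1 = 109.1 mol.
Outlet amounts (n = n₀ + ν ξ):
  U: 370 − 1(109.1) = 260.9
  R: 2380 − 3(109.1) = 2053
  M: 0 + 2(109.1) = 218.3
  Q: 843 (inert)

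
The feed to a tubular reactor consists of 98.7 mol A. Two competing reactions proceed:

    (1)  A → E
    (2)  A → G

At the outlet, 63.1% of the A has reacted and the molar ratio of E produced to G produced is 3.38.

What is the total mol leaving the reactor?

98.7 mol

Conversion of A: A consumed = 0.631 × 98.7 = 62.28 mol = 1ξ₁ + 1ξ₂.
Selectivity: 1ξ₁ / (1ξ₂) = 3.38 → ξ₁ = 3.38 ξ₂.
Substitute: (1·3.38 + 1) ξ₂ = 62.28 → ξ₂ = 14.22 mol, ξ₁ = 48.06 mol.
Outlet amounts (n = n₀ + Σ ν·ξ):
  A: 98.7 − 1(48.06) − 1(14.22) = 36.42
  E: 0 + 1(48.06) = 48.06
  G: 0 + 1(14.22) = 14.22
Total out = 36.42 + 48.06 + 14.22 = 98.7 mol.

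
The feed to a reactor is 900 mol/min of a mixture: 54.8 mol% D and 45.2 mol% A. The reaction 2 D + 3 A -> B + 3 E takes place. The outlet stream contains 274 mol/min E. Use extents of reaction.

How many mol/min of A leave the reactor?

133 mol/min

For E: n = n₀ + 3ξ → 274 = 0 + 3ξ, giving ξ = 91.33 mol/min.
Outlet amounts (n = n₀ + ν ξ):
  D: 493.2 − 2(91.33) = 310.5
  A: 406.8 − 3(91.33) = 132.8
  B: 0 + 1(91.33) = 91.33
  E: 0 + 3(91.33) = 274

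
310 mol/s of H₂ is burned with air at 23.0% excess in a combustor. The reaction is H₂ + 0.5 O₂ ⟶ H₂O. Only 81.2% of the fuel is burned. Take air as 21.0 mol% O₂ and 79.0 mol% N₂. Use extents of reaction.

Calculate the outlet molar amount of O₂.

64.8 mol/s

Stoichiometric O₂ = 0.5 × 310 = 155 mol/s; O₂ fed = 155 × 1.230 = 190.7 mol/s.
N₂ fed = 190.7 × 79/21 = 717.2 mol/s.
Fuel reacted = 0.812 × 310 → ξ = 251.7 mol/s.
Outlet (n = n₀ + ν ξ):
  H₂: 310 − 1(251.7) = 58.28
  O₂: 190.7 − 0.5(251.7) = 64.79
  N₂: 717.2 (inert)
  H₂O: 0 + 1(251.7) = 251.7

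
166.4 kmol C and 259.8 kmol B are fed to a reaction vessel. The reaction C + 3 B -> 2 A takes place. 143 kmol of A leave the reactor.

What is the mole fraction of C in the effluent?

0.335

For A: n = n₀ + 2ξ → 143 = 0 + 2ξ, giving ξ = 71.5 kmol.
Outlet amounts (n = n₀ + ν ξ):
  C: 166.4 − 1(71.5) = 94.9
  B: 259.8 − 3(71.5) = 45.3
  A: 0 + 2(71.5) = 143
Total out = 283.2 kmol; y_C = 94.9 / 283.2 = 0.3351.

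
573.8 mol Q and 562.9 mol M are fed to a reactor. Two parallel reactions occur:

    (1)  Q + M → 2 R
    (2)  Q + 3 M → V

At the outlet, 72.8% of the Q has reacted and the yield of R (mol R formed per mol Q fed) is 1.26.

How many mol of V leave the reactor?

56.2 mol

Yield of R: 2ξ₁ / 573.8 = 1.26 → ξ₁ = 361.5 mol.
Conversion of Q: 1ξ₁ + 1ξ₂ = 0.728 × 573.8 = 417.7 → ξ₂ = 56.23 mol.
Outlet amounts (n = n₀ + Σ ν·ξ):
  Q: 573.8 − 1(361.5) − 1(56.23) = 156.1
  M: 562.9 − 1(361.5) − 3(56.23) = 32.71
  R: 0 + 2(361.5) = 723
  V: 0 + 1(56.23) = 56.23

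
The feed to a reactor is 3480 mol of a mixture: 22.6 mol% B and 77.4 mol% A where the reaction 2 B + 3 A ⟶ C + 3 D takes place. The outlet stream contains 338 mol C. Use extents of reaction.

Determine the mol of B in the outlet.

For C: n = n₀ + 1ξ → 338 = 0 + 1ξ, giving ξ = 338 mol.
Outlet amounts (n = n₀ + ν ξ):
  B: 786.5 − 2(338) = 110.5
  A: 2694 − 3(338) = 1680
  C: 0 + 1(338) = 338
  D: 0 + 3(338) = 1014

110 mol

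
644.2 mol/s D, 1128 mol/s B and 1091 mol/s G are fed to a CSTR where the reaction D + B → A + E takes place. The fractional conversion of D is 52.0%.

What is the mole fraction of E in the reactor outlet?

0.117

D reacted = 0.52 × 644.2 = 335 mol/s; ν_D = −1, so ξ = 335/1 = 335 mol/s.
Outlet amounts (n = n₀ + ν ξ):
  D: 644.2 − 1(335) = 309.2
  B: 1128 − 1(335) = 793
  A: 0 + 1(335) = 335
  E: 0 + 1(335) = 335
  G: 1091 (inert)
Total out = 2863 mol/s; y_E = 335 / 2863 = 0.117.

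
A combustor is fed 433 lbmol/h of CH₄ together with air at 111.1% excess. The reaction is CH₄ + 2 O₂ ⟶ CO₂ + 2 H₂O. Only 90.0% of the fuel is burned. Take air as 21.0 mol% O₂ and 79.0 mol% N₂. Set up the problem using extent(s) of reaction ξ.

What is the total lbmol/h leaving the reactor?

Stoichiometric O₂ = 2 × 433 = 866 lbmol/h; O₂ fed = 866 × 2.111 = 1828 lbmol/h.
N₂ fed = 1828 × 79/21 = 6877 lbmol/h.
Fuel reacted = 0.9 × 433 → ξ = 389.7 lbmol/h.
Outlet (n = n₀ + ν ξ):
  CH₄: 433 − 1(389.7) = 43.3
  O₂: 1828 − 2(389.7) = 1049
  N₂: 6877 (inert)
  CO₂: 0 + 1(389.7) = 389.7
  H₂O: 0 + 2(389.7) = 779.4
Total out = 43.3 + 1049 + 6877 + 389.7 + 779.4 = 9138 lbmol/h.

9140 lbmol/h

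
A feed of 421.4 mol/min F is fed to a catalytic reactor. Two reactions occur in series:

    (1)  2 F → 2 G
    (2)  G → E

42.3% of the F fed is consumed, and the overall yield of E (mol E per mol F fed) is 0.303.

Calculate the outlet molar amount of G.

Conversion of F: F consumed = 2ξ₁ = 0.423 × 421.4 → ξ₁ = 89.13 mol/min.
Yield of E: 1ξ₂ / 421.4 = 0.303 → ξ₂ = 127.7 mol/min.
Outlet amounts (n = n₀ + Σ ν·ξ):
  F: 421.4 − 2(89.13) = 243.1
  G: 0 + 2(89.13) − 1(127.7) = 50.57
  E: 0 + 1(127.7) = 127.7

50.6 mol/min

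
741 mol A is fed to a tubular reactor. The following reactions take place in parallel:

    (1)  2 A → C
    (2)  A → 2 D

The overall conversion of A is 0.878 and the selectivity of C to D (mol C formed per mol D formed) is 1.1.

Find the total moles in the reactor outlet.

596 mol

Conversion of A: A consumed = 0.878 × 741 = 650.6 mol = 2ξ₁ + 1ξ₂.
Selectivity: 1ξ₁ / (2ξ₂) = 1.1 → ξ₁ = 2.2 ξ₂.
Substitute: (2·2.2 + 1) ξ₂ = 650.6 → ξ₂ = 120.5 mol, ξ₁ = 265.1 mol.
Outlet amounts (n = n₀ + Σ ν·ξ):
  A: 741 − 2(265.1) − 1(120.5) = 90.4
  C: 0 + 1(265.1) = 265.1
  D: 0 + 2(120.5) = 241
Total out = 90.4 + 265.1 + 241 = 596.4 mol.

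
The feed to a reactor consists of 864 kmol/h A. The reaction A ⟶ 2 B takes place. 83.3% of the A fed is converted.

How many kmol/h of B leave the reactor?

1440 kmol/h

A reacted = 0.833 × 864 = 719.7 kmol/h; ν_A = −1, so ξ = 719.7/1 = 719.7 kmol/h.
Outlet amounts (n = n₀ + ν ξ):
  A: 864 − 1(719.7) = 144.3
  B: 0 + 2(719.7) = 1439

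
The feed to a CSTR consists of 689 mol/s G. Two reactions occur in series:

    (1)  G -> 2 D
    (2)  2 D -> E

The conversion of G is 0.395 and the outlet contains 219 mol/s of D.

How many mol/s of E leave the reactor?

Conversion of G: G consumed = 1ξ₁ = 0.395 × 689 → ξ₁ = 272.2 mol/s.
D balance: n_D = 0 + 2ξ₁ − 2ξ₂ = 219 → ξ₂ = (2·272.2 − 219)/2 = 162.7 mol/s.
Outlet amounts (n = n₀ + Σ ν·ξ):
  G: 689 − 1(272.2) = 416.8
  D: 0 + 2(272.2) − 2(162.7) = 219
  E: 0 + 1(162.7) = 162.7

163 mol/s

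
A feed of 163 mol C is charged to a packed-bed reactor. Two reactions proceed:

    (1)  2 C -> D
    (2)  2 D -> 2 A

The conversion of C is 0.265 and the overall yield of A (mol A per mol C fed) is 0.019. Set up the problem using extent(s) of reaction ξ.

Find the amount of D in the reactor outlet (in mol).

18.5 mol

Conversion of C: C consumed = 2ξ₁ = 0.265 × 163 → ξ₁ = 21.6 mol.
Yield of A: 2ξ₂ / 163 = 0.019 → ξ₂ = 1.548 mol.
Outlet amounts (n = n₀ + Σ ν·ξ):
  C: 163 − 2(21.6) = 119.8
  D: 0 + 1(21.6) − 2(1.548) = 18.5
  A: 0 + 2(1.548) = 3.097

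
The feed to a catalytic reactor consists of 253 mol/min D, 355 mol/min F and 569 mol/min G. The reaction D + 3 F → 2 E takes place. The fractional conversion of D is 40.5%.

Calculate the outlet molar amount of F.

D reacted = 0.405 × 253 = 102.5 mol/min; ν_D = −1, so ξ = 102.5/1 = 102.5 mol/min.
Outlet amounts (n = n₀ + ν ξ):
  D: 253 − 1(102.5) = 150.5
  F: 355 − 3(102.5) = 47.61
  E: 0 + 2(102.5) = 204.9
  G: 569 (inert)

47.6 mol/min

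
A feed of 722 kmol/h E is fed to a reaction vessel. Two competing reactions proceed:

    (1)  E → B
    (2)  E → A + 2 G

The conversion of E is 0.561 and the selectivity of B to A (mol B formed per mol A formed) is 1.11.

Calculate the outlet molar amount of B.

Conversion of E: E consumed = 0.561 × 722 = 405 kmol/h = 1ξ₁ + 1ξ₂.
Selectivity: 1ξ₁ / (1ξ₂) = 1.11 → ξ₁ = 1.11 ξ₂.
Substitute: (1·1.11 + 1) ξ₂ = 405 → ξ₂ = 192 kmol/h, ξ₁ = 213.1 kmol/h.
Outlet amounts (n = n₀ + Σ ν·ξ):
  E: 722 − 1(213.1) − 1(192) = 317
  B: 0 + 1(213.1) = 213.1
  A: 0 + 1(192) = 192
  G: 0 + 2(192) = 383.9

213 kmol/h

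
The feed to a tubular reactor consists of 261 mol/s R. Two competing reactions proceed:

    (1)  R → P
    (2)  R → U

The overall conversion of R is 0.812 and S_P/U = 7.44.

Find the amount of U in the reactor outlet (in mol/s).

25.1 mol/s

Conversion of R: R consumed = 0.812 × 261 = 211.9 mol/s = 1ξ₁ + 1ξ₂.
Selectivity: 1ξ₁ / (1ξ₂) = 7.44 → ξ₁ = 7.44 ξ₂.
Substitute: (1·7.44 + 1) ξ₂ = 211.9 → ξ₂ = 25.11 mol/s, ξ₁ = 186.8 mol/s.
Outlet amounts (n = n₀ + Σ ν·ξ):
  R: 261 − 1(186.8) − 1(25.11) = 49.07
  P: 0 + 1(186.8) = 186.8
  U: 0 + 1(25.11) = 25.11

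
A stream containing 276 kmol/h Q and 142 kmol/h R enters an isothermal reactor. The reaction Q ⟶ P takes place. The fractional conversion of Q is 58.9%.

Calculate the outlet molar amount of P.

Q reacted = 0.589 × 276 = 162.6 kmol/h; ν_Q = −1, so ξ = 162.6/1 = 162.6 kmol/h.
Outlet amounts (n = n₀ + ν ξ):
  Q: 276 − 1(162.6) = 113.4
  P: 0 + 1(162.6) = 162.6
  R: 142 (inert)

163 kmol/h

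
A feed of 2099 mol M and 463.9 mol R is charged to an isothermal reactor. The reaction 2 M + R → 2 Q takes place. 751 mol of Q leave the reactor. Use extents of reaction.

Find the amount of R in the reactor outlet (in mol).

88.4 mol

For Q: n = n₀ + 2ξ → 751 = 0 + 2ξ, giving ξ = 375.5 mol.
Outlet amounts (n = n₀ + ν ξ):
  M: 2099 − 2(375.5) = 1348
  R: 463.9 − 1(375.5) = 88.4
  Q: 0 + 2(375.5) = 751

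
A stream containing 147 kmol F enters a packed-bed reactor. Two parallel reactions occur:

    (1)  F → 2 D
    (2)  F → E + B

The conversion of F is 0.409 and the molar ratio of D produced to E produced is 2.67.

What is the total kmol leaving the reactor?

207 kmol

Conversion of F: F consumed = 0.409 × 147 = 60.12 kmol = 1ξ₁ + 1ξ₂.
Selectivity: 2ξ₁ / (1ξ₂) = 2.67 → ξ₁ = 1.335 ξ₂.
Substitute: (1·1.335 + 1) ξ₂ = 60.12 → ξ₂ = 25.75 kmol, ξ₁ = 34.37 kmol.
Outlet amounts (n = n₀ + Σ ν·ξ):
  F: 147 − 1(34.37) − 1(25.75) = 86.88
  D: 0 + 2(34.37) = 68.75
  E: 0 + 1(25.75) = 25.75
  B: 0 + 1(25.75) = 25.75
Total out = 86.88 + 68.75 + 25.75 + 25.75 = 207.1 kmol.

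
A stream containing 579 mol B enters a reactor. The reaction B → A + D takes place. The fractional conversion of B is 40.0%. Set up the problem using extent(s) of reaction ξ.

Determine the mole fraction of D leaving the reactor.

0.286

B reacted = 0.4 × 579 = 231.6 mol; ν_B = −1, so ξ = 231.6/1 = 231.6 mol.
Outlet amounts (n = n₀ + ν ξ):
  B: 579 − 1(231.6) = 347.4
  A: 0 + 1(231.6) = 231.6
  D: 0 + 1(231.6) = 231.6
Total out = 810.6 mol; y_D = 231.6 / 810.6 = 0.2857.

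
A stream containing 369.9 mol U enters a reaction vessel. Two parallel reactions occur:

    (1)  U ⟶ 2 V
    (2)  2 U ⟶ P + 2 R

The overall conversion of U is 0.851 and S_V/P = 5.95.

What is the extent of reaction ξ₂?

ξ₂ = 63.3 mol

Conversion of U: U consumed = 0.851 × 369.9 = 314.8 mol = 1ξ₁ + 2ξ₂.
Selectivity: 2ξ₁ / (1ξ₂) = 5.95 → ξ₁ = 2.975 ξ₂.
Substitute: (1·2.975 + 2) ξ₂ = 314.8 → ξ₂ = 63.27 mol, ξ₁ = 188.2 mol.
Outlet amounts (n = n₀ + Σ ν·ξ):
  U: 369.9 − 1(188.2) − 2(63.27) = 55.12
  V: 0 + 2(188.2) = 376.5
  P: 0 + 1(63.27) = 63.27
  R: 0 + 2(63.27) = 126.5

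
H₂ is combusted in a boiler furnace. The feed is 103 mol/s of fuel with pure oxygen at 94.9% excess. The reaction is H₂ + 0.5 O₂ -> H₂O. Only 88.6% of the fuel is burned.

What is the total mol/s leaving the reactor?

158 mol/s

Stoichiometric O₂ = 0.5 × 103 = 51.5 mol/s; O₂ fed = 51.5 × 1.949 = 100.4 mol/s.
Fuel reacted = 0.886 × 103 → ξ = 91.26 mol/s.
Outlet (n = n₀ + ν ξ):
  H₂: 103 − 1(91.26) = 11.74
  O₂: 100.4 − 0.5(91.26) = 54.74
  H₂O: 0 + 1(91.26) = 91.26
Total out = 11.74 + 54.74 + 91.26 = 157.7 mol/s.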